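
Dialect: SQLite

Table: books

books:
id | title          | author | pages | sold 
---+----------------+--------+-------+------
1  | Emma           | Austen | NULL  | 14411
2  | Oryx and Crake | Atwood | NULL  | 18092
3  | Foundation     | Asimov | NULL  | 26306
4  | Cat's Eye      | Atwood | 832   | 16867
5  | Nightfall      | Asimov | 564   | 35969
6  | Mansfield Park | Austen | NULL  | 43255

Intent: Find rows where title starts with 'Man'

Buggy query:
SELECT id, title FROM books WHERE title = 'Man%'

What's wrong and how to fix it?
Bug: '=' compares the literal string including the % character; pattern matching needs LIKE

Fix: Replace '=' with LIKE so 'Man%' is treated as a pattern

Corrected query:
SELECT id, title FROM books WHERE title LIKE 'Man%'

Result:
id | title         
---+---------------
6  | Mansfield Park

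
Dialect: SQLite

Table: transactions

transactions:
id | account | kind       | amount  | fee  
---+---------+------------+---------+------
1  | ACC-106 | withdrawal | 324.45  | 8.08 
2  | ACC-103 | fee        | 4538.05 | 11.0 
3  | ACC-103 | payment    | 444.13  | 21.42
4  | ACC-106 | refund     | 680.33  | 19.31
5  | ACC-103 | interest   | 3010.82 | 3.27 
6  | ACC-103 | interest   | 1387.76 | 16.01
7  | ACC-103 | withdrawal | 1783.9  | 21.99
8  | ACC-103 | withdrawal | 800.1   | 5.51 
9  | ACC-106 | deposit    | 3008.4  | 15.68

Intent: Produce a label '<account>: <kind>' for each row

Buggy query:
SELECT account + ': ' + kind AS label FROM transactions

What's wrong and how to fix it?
Bug: SQLite uses || for string concatenation; + coerces text to numbers (yielding 0)

Fix: Replace + with || to concatenate text

Corrected query:
SELECT account || ': ' || kind AS label FROM transactions

Result:
label              
-------------------
ACC-106: withdrawal
ACC-103: fee       
ACC-103: payment   
ACC-106: refund    
ACC-103: interest  
ACC-103: interest  
ACC-103: withdrawal
ACC-103: withdrawal
ACC-106: deposit   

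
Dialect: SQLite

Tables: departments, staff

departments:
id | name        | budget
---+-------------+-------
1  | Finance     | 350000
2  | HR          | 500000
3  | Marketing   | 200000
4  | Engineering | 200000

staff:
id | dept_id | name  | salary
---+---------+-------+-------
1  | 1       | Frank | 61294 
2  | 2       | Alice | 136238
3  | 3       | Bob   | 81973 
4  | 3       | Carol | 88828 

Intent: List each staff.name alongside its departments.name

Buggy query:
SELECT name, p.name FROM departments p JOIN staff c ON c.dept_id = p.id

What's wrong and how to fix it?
Bug: Both tables have a 'name' column; the unqualified reference is ambiguous

Fix: Prefix ambiguous columns with the table alias

Corrected query:
SELECT c.name, p.name FROM departments p JOIN staff c ON c.dept_id = p.id

Result:
name  | name     
------+----------
Frank | Finance  
Alice | HR       
Bob   | Marketing
Carol | Marketing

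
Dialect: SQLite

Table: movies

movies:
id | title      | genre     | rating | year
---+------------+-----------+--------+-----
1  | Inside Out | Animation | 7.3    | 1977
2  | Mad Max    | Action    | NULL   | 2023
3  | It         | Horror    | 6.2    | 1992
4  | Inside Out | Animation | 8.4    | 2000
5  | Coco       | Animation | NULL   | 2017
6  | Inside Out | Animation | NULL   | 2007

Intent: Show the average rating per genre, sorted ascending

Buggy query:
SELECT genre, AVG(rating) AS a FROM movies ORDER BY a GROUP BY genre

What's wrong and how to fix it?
Bug: ORDER BY appears before GROUP BY; SQL clause order requires GROUP BY first

Fix: Reorder: SELECT … FROM … GROUP BY … ORDER BY …

Corrected query:
SELECT genre, AVG(rating) AS a FROM movies GROUP BY genre ORDER BY a

Result:
genre     | a   
----------+-----
Action    | NULL
Horror    | 6.2 
Animation | 7.85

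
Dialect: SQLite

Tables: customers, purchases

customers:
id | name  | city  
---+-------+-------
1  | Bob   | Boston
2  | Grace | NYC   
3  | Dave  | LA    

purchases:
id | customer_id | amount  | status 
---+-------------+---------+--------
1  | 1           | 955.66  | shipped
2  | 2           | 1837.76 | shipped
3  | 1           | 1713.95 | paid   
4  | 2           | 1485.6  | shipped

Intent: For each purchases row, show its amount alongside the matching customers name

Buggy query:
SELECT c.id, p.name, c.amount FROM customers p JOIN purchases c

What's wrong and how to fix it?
Bug: JOIN with no ON clause produces a cartesian product; every purchases row pairs with every customers row

Fix: Add ON c.customer_id = p.id to the JOIN

Corrected query:
SELECT c.id, p.name, c.amount FROM customers p JOIN purchases c ON c.customer_id = p.id

Result:
id | name  | amount 
---+-------+--------
1  | Bob   | 955.66 
2  | Grace | 1837.76
3  | Bob   | 1713.95
4  | Grace | 1485.6 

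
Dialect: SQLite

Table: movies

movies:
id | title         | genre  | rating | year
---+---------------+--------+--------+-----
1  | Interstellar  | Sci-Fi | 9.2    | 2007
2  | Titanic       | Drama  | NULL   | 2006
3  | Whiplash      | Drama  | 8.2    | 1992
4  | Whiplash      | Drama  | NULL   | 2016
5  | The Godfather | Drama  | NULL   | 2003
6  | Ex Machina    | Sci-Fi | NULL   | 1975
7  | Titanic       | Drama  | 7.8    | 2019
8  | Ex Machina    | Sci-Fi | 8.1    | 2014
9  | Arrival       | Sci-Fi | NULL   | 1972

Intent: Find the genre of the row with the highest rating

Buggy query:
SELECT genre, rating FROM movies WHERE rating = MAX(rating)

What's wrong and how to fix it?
Bug: WHERE is evaluated per row; an aggregate over the whole table isn't defined there

Fix: Wrap MAX in a scalar subquery so WHERE compares against a single value

Corrected query:
SELECT genre, rating FROM movies WHERE rating = (SELECT MAX(rating) FROM movies)

Result:
genre  | rating
-------+-------
Sci-Fi | 9.2   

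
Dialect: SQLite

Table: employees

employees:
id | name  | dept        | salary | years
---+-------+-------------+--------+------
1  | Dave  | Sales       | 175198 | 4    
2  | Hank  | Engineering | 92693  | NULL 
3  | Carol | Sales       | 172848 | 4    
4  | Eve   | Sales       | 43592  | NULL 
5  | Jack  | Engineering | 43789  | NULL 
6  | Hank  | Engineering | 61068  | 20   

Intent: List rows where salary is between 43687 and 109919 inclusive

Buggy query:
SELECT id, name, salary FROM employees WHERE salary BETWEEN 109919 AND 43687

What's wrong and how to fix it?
Bug: BETWEEN expects the lower bound first; with 109919 AND 43687 the range is empty

Fix: Write BETWEEN 43687 AND 109919

Corrected query:
SELECT id, name, salary FROM employees WHERE salary BETWEEN 43687 AND 109919

Result:
id | name | salary
---+------+-------
2  | Hank | 92693 
5  | Jack | 43789 
6  | Hank | 61068 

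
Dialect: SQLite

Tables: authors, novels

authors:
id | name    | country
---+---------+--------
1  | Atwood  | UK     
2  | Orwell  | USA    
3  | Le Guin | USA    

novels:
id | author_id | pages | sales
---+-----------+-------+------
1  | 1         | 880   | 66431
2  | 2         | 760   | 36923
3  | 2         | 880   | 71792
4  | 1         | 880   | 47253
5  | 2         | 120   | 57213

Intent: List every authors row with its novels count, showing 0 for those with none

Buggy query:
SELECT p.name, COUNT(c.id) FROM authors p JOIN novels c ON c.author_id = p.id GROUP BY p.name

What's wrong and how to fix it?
Bug: INNER JOIN drops authors rows that have no matching novels rows

Fix: Switch to LEFT JOIN to retain unmatched parent rows

Corrected query:
SELECT p.name, COUNT(c.id) FROM authors p LEFT JOIN novels c ON c.author_id = p.id GROUP BY p.name

Result:
name    | COUNT(c.id)
--------+------------
Atwood  | 2          
Le Guin | 0          
Orwell  | 3          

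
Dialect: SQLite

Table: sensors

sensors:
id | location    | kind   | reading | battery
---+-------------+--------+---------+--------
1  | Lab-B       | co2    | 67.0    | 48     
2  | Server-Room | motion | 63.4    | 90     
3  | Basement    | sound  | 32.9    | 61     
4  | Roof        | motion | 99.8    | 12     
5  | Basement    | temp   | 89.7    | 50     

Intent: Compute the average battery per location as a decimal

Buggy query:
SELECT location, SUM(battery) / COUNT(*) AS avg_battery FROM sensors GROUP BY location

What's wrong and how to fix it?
Bug: Both operands are integers, so '/' performs integer division and truncates

Fix: Cast one side to REAL so the division keeps the fractional part

Corrected query:
SELECT location, SUM(battery) * 1.0 / COUNT(*) AS avg_battery FROM sensors GROUP BY location

Result:
location    | avg_battery
------------+------------
Basement    | 55.5       
Lab-B       | 48         
Roof        | 12         
Server-Room | 90         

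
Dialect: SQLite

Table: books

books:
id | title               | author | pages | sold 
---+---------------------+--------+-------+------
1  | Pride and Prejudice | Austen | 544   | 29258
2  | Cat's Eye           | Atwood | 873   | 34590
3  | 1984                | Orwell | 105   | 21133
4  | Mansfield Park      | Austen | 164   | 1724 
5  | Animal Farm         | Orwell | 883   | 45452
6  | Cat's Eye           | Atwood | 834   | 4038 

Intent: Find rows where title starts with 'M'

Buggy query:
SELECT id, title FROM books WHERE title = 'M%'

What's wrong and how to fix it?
Bug: Wildcards only work with LIKE; '=' treats '%' as a literal character

Fix: Replace '=' with LIKE so 'M%' is treated as a pattern

Corrected query:
SELECT id, title FROM books WHERE title LIKE 'M%'

Result:
id | title         
---+---------------
4  | Mansfield Park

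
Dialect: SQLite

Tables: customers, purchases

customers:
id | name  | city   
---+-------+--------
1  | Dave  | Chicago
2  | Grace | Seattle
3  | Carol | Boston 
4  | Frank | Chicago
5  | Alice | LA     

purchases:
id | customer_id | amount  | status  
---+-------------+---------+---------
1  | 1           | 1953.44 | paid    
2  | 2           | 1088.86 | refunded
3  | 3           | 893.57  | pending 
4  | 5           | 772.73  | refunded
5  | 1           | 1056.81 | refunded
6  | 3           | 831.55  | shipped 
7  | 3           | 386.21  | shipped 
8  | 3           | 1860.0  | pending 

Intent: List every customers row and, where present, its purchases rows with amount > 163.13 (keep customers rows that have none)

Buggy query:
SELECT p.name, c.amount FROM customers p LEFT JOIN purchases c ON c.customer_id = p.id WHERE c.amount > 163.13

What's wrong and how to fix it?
Bug: A WHERE condition on the right-hand table after LEFT JOIN drops unmatched parents

Fix: Put 'c.amount > 163.13' in the JOIN's ON clause instead of WHERE

Corrected query:
SELECT p.name, c.amount FROM customers p LEFT JOIN purchases c ON c.customer_id = p.id AND c.amount > 163.13

Result:
name  | amount 
------+--------
Dave  | 1056.81
Dave  | 1953.44
Grace | 1088.86
Carol | 386.21 
Carol | 831.55 
Carol | 893.57 
Carol | 1860   
Frank | NULL   
Alice | 772.73 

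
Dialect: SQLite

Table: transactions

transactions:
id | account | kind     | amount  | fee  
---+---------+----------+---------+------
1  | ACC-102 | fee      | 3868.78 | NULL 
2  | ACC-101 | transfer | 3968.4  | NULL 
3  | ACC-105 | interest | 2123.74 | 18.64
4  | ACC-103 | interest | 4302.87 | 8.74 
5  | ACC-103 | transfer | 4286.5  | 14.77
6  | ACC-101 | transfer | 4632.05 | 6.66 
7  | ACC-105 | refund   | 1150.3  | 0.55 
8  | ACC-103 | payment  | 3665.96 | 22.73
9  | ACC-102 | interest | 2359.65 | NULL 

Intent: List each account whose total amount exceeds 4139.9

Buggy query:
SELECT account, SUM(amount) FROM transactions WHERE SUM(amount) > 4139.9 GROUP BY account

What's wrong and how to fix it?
Bug: SUM(amount) is an aggregate, but WHERE filters rows before aggregation

Fix: Use HAVING (which filters groups after aggregation) instead of WHERE

Corrected query:
SELECT account, SUM(amount) FROM transactions GROUP BY account HAVING SUM(amount) > 4139.9

Result:
account | SUM(amount)
--------+------------
ACC-101 | 8600.45    
ACC-102 | 6228.43    
ACC-103 | 12255.33   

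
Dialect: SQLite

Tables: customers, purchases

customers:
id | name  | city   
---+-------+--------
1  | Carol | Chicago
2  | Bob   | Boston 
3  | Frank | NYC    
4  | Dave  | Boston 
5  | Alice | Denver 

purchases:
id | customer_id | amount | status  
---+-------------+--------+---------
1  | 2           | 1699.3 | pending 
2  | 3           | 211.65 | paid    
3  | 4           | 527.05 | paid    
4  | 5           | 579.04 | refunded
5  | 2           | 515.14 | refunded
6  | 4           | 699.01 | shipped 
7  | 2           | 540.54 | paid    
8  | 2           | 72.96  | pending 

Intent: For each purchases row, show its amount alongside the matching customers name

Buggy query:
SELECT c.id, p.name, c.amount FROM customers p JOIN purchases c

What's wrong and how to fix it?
Bug: Missing join condition: each purchases row is matched to all customers rows instead of just its own

Fix: Add ON c.customer_id = p.id to the JOIN

Corrected query:
SELECT c.id, p.name, c.amount FROM customers p JOIN purchases c ON c.customer_id = p.id

Result:
id | name  | amount
---+-------+-------
1  | Bob   | 1699.3
2  | Frank | 211.65
3  | Dave  | 527.05
4  | Alice | 579.04
5  | Bob   | 515.14
6  | Dave  | 699.01
7  | Bob   | 540.54
8  | Bob   | 72.96 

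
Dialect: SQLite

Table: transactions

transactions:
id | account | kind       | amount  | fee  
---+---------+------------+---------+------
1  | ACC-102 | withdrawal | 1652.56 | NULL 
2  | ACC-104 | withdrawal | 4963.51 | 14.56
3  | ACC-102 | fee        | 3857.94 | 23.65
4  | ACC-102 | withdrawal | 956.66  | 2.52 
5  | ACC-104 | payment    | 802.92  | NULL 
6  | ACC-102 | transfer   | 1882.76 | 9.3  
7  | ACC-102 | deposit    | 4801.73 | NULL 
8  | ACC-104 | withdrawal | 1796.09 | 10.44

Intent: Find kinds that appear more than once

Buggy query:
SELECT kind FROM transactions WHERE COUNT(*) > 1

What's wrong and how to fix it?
Bug: WHERE can't reference COUNT(*); aggregates are computed after WHERE

Fix: Group first, then use HAVING for the count condition

Corrected query:
SELECT kind FROM transactions GROUP BY kind HAVING COUNT(*) > 1

Result:
kind      
----------
withdrawal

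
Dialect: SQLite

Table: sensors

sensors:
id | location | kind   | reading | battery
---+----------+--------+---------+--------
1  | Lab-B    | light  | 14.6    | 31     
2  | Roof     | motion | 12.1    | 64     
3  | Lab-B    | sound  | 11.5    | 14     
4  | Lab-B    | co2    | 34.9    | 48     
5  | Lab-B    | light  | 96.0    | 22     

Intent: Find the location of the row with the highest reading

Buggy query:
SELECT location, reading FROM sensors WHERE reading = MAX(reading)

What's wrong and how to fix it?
Bug: MAX(reading) is an aggregate and cannot be used directly in WHERE

Fix: Use a subquery: WHERE reading = (SELECT MAX(reading) FROM sensors)

Corrected query:
SELECT location, reading FROM sensors WHERE reading = (SELECT MAX(reading) FROM sensors)

Result:
location | reading
---------+--------
Lab-B    | 96     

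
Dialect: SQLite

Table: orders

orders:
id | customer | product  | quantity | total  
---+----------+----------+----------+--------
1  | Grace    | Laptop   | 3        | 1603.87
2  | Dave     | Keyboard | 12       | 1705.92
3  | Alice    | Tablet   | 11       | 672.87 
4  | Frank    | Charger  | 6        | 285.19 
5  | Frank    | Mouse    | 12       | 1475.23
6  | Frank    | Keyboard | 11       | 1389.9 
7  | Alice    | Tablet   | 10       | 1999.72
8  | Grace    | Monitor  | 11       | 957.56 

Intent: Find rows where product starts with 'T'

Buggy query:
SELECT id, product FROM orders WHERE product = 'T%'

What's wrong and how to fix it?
Bug: '=' compares the literal string including the % character; pattern matching needs LIKE

Fix: Replace '=' with LIKE so 'T%' is treated as a pattern

Corrected query:
SELECT id, product FROM orders WHERE product LIKE 'T%'

Result:
id | product
---+--------
3  | Tablet 
7  | Tablet 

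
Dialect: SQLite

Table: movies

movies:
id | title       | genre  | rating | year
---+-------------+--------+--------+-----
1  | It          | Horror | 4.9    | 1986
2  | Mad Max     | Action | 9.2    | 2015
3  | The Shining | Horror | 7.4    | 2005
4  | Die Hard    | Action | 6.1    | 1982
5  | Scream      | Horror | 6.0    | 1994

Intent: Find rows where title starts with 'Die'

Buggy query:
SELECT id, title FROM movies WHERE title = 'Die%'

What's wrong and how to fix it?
Bug: '=' compares the literal string including the % character; pattern matching needs LIKE

Fix: Use LIKE for wildcard pattern matching

Corrected query:
SELECT id, title FROM movies WHERE title LIKE 'Die%'

Result:
id | title   
---+---------
4  | Die Hard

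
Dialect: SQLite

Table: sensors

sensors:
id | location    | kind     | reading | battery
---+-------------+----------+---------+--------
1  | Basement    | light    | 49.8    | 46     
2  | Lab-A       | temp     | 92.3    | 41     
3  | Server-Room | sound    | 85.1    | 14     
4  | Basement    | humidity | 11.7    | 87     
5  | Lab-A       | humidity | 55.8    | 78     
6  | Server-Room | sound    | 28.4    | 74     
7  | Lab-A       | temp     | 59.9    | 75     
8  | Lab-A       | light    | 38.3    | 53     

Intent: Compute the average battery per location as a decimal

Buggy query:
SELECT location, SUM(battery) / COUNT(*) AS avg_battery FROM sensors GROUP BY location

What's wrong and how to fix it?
Bug: Both operands are integers, so '/' performs integer division and truncates

Fix: Cast one side to REAL so the division keeps the fractional part

Corrected query:
SELECT location, SUM(battery) * 1.0 / COUNT(*) AS avg_battery FROM sensors GROUP BY location

Result:
location    | avg_battery
------------+------------
Basement    | 66.5       
Lab-A       | 61.75      
Server-Room | 44         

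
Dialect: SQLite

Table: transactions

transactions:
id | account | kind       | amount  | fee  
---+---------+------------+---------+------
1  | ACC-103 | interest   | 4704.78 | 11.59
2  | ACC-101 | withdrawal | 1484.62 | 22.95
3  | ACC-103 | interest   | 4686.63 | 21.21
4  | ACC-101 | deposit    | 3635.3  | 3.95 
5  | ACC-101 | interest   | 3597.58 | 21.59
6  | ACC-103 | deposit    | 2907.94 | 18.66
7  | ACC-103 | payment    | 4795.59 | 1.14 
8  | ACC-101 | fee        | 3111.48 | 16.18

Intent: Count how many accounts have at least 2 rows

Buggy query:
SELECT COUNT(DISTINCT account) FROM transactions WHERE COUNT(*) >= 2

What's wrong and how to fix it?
Bug: WHERE filters individual rows, not groups, so a group-level COUNT is invalid there

Fix: Group first with HAVING COUNT(*) >= 2, then COUNT the resulting groups

Corrected query:
SELECT COUNT(*) FROM (SELECT account FROM transactions GROUP BY account HAVING COUNT(*) >= 2)

Result:
COUNT(*)
--------
2       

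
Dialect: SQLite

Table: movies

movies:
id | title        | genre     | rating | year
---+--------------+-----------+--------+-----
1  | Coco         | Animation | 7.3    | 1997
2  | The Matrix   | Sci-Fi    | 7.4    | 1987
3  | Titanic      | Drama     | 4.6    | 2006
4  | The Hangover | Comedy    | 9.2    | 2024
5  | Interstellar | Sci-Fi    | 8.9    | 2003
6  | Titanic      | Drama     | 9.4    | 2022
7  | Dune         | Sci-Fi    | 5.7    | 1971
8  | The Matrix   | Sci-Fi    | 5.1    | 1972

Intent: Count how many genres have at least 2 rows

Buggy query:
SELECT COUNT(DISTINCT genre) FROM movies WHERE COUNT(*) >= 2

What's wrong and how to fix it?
Bug: WHERE filters individual rows, not groups, so a group-level COUNT is invalid there

Fix: Use a subquery that GROUPs and filters with HAVING, then count its rows

Corrected query:
SELECT COUNT(*) FROM (SELECT genre FROM movies GROUP BY genre HAVING COUNT(*) >= 2)

Result:
COUNT(*)
--------
2       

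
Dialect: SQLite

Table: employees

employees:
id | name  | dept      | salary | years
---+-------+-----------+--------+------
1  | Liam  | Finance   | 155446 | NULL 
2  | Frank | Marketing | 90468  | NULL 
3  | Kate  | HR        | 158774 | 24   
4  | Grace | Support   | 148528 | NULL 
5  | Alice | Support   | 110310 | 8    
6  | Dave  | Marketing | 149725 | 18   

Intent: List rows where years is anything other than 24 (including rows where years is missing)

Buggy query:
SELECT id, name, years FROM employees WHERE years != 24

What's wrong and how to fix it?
Bug: Inequality against NULL is unknown, not true; rows with NULL are dropped

Fix: Add an explicit OR years IS NULL to include the missing-value rows

Corrected query:
SELECT id, name, years FROM employees WHERE years != 24 OR years IS NULL

Result:
id | name  | years
---+-------+------
1  | Liam  | NULL 
2  | Frank | NULL 
4  | Grace | NULL 
5  | Alice | 8    
6  | Dave  | 18   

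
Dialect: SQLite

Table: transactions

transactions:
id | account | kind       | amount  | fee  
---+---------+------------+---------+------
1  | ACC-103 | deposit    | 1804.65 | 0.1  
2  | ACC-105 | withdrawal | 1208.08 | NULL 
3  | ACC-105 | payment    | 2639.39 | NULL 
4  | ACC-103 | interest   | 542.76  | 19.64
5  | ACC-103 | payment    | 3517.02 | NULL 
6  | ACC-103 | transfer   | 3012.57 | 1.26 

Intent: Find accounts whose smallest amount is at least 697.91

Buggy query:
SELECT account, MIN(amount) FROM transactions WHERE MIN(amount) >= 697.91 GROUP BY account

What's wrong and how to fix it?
Bug: MIN() in WHERE is a misuse of aggregate

Fix: Use HAVING for the per-group MIN condition

Corrected query:
SELECT account, MIN(amount) FROM transactions GROUP BY account HAVING MIN(amount) >= 697.91

Result:
account | MIN(amount)
--------+------------
ACC-105 | 1208.08    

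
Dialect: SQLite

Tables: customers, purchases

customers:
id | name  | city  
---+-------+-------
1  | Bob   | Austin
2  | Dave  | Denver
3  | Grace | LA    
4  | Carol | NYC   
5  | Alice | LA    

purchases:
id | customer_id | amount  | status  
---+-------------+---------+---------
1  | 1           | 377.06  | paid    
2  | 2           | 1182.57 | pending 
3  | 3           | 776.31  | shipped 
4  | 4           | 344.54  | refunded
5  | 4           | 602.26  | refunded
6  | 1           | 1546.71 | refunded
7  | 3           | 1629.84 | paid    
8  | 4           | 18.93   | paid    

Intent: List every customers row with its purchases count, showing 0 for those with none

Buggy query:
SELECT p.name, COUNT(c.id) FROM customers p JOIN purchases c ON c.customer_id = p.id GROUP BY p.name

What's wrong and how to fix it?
Bug: An inner join excludes parents with zero children

Fix: Use LEFT JOIN so parents without children still appear (COUNT(c.id) gives 0)

Corrected query:
SELECT p.name, COUNT(c.id) FROM customers p LEFT JOIN purchases c ON c.customer_id = p.id GROUP BY p.name

Result:
name  | COUNT(c.id)
------+------------
Alice | 0          
Bob   | 2          
Carol | 3          
Dave  | 1          
Grace | 2          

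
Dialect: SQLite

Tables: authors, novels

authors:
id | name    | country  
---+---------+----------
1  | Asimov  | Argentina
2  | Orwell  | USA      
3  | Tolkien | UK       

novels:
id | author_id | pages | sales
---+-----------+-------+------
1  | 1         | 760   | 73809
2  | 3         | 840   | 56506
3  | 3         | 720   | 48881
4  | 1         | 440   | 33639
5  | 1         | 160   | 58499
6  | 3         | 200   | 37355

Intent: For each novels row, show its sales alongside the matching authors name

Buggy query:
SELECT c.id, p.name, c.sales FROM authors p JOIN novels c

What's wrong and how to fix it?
Bug: JOIN with no ON clause produces a cartesian product; every novels row pairs with every authors row

Fix: Specify the join condition linking the foreign key to the parent id

Corrected query:
SELECT c.id, p.name, c.sales FROM authors p JOIN novels c ON c.author_id = p.id

Result:
id | name    | sales
---+---------+------
1  | Asimov  | 73809
2  | Tolkien | 56506
3  | Tolkien | 48881
4  | Asimov  | 33639
5  | Asimov  | 58499
6  | Tolkien | 37355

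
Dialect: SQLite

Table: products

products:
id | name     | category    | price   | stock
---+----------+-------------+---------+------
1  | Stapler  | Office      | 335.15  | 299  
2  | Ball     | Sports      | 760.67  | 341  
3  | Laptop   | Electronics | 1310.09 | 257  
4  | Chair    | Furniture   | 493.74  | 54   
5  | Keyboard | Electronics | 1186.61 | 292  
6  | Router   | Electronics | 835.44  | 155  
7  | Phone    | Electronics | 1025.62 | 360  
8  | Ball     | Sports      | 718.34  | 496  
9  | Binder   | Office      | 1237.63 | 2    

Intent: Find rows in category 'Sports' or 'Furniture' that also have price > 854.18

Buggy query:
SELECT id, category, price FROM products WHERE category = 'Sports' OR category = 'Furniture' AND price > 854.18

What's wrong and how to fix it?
Bug: AND binds tighter than OR, so this parses as category = 'Sports' OR (category = 'Furniture' AND price > 854.18)

Fix: Add parentheses around the OR so the AND applies to both alternatives

Corrected query:
SELECT id, category, price FROM products WHERE (category = 'Sports' OR category = 'Furniture') AND price > 854.18

Result:
(no rows)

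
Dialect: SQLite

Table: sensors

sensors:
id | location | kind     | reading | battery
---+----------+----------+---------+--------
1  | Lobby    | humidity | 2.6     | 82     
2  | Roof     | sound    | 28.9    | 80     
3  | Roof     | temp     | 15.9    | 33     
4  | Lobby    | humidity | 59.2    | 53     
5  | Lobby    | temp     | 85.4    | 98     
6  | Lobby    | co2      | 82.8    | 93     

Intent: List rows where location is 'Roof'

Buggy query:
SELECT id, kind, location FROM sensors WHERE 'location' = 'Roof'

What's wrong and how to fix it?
Bug: Single quotes denote string literals in SQL; the column name is being compared as a constant string

Fix: Reference the column as location without single quotes

Corrected query:
SELECT id, kind, location FROM sensors WHERE location = 'Roof'

Result:
id | kind  | location
---+-------+---------
2  | sound | Roof    
3  | temp  | Roof    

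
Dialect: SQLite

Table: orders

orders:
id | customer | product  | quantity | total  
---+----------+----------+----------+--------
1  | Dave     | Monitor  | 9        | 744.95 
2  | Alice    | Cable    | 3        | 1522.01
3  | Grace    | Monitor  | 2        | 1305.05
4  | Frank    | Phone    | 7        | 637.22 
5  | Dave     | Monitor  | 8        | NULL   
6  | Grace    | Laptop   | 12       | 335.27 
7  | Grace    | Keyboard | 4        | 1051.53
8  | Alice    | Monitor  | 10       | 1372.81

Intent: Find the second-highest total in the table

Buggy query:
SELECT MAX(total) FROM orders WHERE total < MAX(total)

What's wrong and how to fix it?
Bug: MAX(total) on the right of the comparison is an aggregate-in-WHERE error

Fix: Put the inner MAX in a scalar subquery

Corrected query:
SELECT MAX(total) FROM orders WHERE total < (SELECT MAX(total) FROM orders)

Result:
MAX(total)
----------
1372.81   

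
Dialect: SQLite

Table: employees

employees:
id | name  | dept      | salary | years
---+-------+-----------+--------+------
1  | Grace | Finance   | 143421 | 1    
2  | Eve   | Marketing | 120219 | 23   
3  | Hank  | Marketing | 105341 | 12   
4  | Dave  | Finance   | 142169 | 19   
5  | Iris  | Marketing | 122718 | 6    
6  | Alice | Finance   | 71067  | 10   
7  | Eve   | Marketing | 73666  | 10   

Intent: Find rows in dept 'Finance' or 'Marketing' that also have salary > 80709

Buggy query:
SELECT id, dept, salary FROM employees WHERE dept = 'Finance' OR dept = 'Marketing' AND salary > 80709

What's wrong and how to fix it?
Bug: Without parentheses, AND is evaluated before OR, so the salary filter only applies to the 'Marketing' branch

Fix: Add parentheses around the OR so the AND applies to both alternatives

Corrected query:
SELECT id, dept, salary FROM employees WHERE (dept = 'Finance' OR dept = 'Marketing') AND salary > 80709

Result:
id | dept      | salary
---+-----------+-------
1  | Finance   | 143421
2  | Marketing | 120219
3  | Marketing | 105341
4  | Finance   | 142169
5  | Marketing | 122718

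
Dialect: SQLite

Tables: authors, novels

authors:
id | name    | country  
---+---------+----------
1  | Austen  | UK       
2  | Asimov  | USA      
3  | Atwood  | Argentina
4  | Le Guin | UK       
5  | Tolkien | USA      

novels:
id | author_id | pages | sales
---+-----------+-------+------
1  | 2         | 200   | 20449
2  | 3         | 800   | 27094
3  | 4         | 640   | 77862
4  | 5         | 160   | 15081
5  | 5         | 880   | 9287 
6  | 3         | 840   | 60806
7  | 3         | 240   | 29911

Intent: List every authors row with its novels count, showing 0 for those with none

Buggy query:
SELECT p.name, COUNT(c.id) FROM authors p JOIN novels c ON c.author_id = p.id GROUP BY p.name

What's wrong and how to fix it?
Bug: INNER JOIN drops authors rows that have no matching novels rows

Fix: Use LEFT JOIN so parents without children still appear (COUNT(c.id) gives 0)

Corrected query:
SELECT p.name, COUNT(c.id) FROM authors p LEFT JOIN novels c ON c.author_id = p.id GROUP BY p.name

Result:
name    | COUNT(c.id)
--------+------------
Asimov  | 1          
Atwood  | 3          
Austen  | 0          
Le Guin | 1          
Tolkien | 2          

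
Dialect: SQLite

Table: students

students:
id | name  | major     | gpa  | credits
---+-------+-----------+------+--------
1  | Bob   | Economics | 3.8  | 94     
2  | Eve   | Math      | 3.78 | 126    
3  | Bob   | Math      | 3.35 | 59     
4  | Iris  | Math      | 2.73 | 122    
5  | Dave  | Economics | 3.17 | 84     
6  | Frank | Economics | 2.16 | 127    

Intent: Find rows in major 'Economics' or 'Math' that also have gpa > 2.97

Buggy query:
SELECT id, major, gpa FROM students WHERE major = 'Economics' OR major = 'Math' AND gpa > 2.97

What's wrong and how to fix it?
Bug: Without parentheses, AND is evaluated before OR, so the gpa filter only applies to the 'Math' branch

Fix: Add parentheses around the OR so the AND applies to both alternatives

Corrected query:
SELECT id, major, gpa FROM students WHERE (major = 'Economics' OR major = 'Math') AND gpa > 2.97

Result:
id | major     | gpa 
---+-----------+-----
1  | Economics | 3.8 
2  | Math      | 3.78
3  | Math      | 3.35
5  | Economics | 3.17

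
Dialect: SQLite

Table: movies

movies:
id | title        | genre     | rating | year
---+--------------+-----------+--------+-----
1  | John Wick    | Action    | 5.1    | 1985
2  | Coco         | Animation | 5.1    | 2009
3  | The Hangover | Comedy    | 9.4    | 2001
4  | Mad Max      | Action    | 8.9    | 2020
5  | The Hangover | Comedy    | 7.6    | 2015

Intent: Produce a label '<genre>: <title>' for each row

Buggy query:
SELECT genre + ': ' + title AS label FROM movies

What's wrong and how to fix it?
Bug: '+' is numeric addition; on text columns SQLite converts them to 0 instead of concatenating

Fix: Use the || operator for string concatenation

Corrected query:
SELECT genre || ': ' || title AS label FROM movies

Result:
label               
--------------------
Action: John Wick   
Animation: Coco     
Comedy: The Hangover
Action: Mad Max     
Comedy: The Hangover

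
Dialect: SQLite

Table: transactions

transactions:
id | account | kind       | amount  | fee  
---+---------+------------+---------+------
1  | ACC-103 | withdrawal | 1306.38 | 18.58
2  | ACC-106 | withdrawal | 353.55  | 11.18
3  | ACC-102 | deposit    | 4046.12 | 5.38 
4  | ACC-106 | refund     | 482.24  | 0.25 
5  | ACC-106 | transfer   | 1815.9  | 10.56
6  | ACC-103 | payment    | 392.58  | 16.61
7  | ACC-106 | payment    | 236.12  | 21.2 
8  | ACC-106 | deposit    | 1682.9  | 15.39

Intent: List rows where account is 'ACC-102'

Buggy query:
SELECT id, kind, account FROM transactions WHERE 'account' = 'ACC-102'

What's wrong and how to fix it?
Bug: Single quotes denote string literals in SQL; the column name is being compared as a constant string

Fix: Remove the quotes around the column name (or use double quotes for an identifier)

Corrected query:
SELECT id, kind, account FROM transactions WHERE account = 'ACC-102'

Result:
id | kind    | account
---+---------+--------
3  | deposit | ACC-102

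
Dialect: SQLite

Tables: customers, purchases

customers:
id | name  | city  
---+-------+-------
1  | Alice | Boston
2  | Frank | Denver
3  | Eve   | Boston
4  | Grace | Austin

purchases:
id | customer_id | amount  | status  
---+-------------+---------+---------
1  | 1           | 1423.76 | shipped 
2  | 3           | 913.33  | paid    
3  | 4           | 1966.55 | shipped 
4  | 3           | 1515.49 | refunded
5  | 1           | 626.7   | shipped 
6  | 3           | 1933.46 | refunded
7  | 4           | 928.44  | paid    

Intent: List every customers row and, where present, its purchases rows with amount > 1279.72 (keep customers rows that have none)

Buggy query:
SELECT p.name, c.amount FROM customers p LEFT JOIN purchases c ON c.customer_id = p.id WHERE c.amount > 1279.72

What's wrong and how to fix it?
Bug: A WHERE condition on the right-hand table after LEFT JOIN drops unmatched parents

Fix: Move the right-table condition into the ON clause so unmatched parents are kept

Corrected query:
SELECT p.name, c.amount FROM customers p LEFT JOIN purchases c ON c.customer_id = p.id AND c.amount > 1279.72

Result:
name  | amount 
------+--------
Alice | 1423.76
Frank | NULL   
Eve   | 1515.49
Eve   | 1933.46
Grace | 1966.55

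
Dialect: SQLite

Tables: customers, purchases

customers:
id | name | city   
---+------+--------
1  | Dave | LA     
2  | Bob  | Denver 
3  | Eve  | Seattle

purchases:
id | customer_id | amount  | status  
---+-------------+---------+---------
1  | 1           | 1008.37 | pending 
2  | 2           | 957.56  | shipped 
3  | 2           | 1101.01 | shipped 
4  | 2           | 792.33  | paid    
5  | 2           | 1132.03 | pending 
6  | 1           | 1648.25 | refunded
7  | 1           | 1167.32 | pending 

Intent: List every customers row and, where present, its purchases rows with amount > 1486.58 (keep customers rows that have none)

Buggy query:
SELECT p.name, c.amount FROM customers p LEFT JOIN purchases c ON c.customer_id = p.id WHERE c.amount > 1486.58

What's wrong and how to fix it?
Bug: A WHERE condition on the right-hand table after LEFT JOIN drops unmatched parents

Fix: Move the right-table condition into the ON clause so unmatched parents are kept

Corrected query:
SELECT p.name, c.amount FROM customers p LEFT JOIN purchases c ON c.customer_id = p.id AND c.amount > 1486.58

Result:
name | amount 
-----+--------
Dave | 1648.25
Bob  | NULL   
Eve  | NULL   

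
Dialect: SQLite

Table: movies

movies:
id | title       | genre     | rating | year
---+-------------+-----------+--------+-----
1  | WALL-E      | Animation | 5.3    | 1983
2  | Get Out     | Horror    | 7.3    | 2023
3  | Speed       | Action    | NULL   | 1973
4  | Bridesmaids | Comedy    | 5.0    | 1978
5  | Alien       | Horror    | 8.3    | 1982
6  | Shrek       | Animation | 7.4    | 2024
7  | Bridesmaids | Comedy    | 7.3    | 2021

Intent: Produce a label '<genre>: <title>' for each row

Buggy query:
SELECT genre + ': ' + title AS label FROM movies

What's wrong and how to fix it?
Bug: '+' is numeric addition; on text columns SQLite converts them to 0 instead of concatenating

Fix: Replace + with || to concatenate text

Corrected query:
SELECT genre || ': ' || title AS label FROM movies

Result:
label              
-------------------
Animation: WALL-E  
Horror: Get Out    
Action: Speed      
Comedy: Bridesmaids
Horror: Alien      
Animation: Shrek   
Comedy: Bridesmaids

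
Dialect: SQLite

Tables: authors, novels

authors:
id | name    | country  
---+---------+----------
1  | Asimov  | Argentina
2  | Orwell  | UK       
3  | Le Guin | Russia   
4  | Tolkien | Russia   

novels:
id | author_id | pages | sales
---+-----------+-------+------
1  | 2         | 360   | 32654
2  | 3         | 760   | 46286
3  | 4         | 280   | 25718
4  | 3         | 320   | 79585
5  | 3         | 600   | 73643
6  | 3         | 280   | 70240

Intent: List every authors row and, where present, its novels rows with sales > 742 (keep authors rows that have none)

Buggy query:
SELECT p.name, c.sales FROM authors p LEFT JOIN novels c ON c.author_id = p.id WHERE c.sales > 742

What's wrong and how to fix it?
Bug: Filtering c.sales in WHERE discards the NULL rows produced by LEFT JOIN, turning it into an inner join

Fix: Put 'c.sales > 742' in the JOIN's ON clause instead of WHERE

Corrected query:
SELECT p.name, c.sales FROM authors p LEFT JOIN novels c ON c.author_id = p.id AND c.sales > 742

Result:
name    | sales
--------+------
Asimov  | NULL 
Orwell  | 32654
Le Guin | 46286
Le Guin | 70240
Le Guin | 73643
Le Guin | 79585
Tolkien | 25718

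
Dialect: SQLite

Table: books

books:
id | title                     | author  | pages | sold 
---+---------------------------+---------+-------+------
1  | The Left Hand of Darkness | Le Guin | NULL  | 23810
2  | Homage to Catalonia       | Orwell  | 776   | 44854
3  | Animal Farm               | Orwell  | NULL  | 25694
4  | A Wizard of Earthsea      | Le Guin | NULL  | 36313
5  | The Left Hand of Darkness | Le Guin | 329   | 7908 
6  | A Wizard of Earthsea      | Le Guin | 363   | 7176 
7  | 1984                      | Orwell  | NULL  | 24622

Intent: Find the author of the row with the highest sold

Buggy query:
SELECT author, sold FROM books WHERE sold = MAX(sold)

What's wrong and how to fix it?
Bug: MAX(sold) is an aggregate and cannot be used directly in WHERE

Fix: Wrap MAX in a scalar subquery so WHERE compares against a single value

Corrected query:
SELECT author, sold FROM books WHERE sold = (SELECT MAX(sold) FROM books)

Result:
author | sold 
-------+------
Orwell | 44854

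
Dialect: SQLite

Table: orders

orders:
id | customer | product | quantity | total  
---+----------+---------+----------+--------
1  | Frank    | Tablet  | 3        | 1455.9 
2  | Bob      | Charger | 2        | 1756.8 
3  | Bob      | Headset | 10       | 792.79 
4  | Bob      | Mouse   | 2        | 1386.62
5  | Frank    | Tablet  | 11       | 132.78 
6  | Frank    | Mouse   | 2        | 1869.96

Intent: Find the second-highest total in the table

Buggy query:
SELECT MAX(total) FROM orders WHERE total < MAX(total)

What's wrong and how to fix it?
Bug: MAX(total) on the right of the comparison is an aggregate-in-WHERE error

Fix: Compute the overall MAX in a subquery, then take MAX of rows below it

Corrected query:
SELECT MAX(total) FROM orders WHERE total < (SELECT MAX(total) FROM orders)

Result:
MAX(total)
----------
1756.8    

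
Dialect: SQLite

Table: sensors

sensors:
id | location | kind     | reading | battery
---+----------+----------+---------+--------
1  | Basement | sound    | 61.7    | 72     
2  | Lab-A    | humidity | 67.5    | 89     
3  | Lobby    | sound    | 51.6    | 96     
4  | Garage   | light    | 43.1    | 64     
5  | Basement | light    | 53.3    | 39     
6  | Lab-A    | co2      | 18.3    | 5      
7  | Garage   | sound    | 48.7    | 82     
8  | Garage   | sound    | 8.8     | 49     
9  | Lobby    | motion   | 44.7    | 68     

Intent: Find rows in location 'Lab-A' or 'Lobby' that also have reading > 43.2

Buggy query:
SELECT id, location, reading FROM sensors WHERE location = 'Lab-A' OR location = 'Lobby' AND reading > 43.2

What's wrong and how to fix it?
Bug: Without parentheses, AND is evaluated before OR, so the reading filter only applies to the 'Lobby' branch

Fix: Add parentheses around the OR so the AND applies to both alternatives

Corrected query:
SELECT id, location, reading FROM sensors WHERE (location = 'Lab-A' OR location = 'Lobby') AND reading > 43.2

Result:
id | location | reading
---+----------+--------
2  | Lab-A    | 67.5   
3  | Lobby    | 51.6   
9  | Lobby    | 44.7   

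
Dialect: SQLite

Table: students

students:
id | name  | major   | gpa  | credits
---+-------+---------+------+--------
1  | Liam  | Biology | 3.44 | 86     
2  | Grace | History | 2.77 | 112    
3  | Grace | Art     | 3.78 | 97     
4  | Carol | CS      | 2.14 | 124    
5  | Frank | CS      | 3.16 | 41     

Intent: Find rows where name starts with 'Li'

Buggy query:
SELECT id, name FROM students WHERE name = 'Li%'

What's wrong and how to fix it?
Bug: '=' compares the literal string including the % character; pattern matching needs LIKE

Fix: Use LIKE for wildcard pattern matching

Corrected query:
SELECT id, name FROM students WHERE name LIKE 'Li%'

Result:
id | name
---+-----
1  | Liam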